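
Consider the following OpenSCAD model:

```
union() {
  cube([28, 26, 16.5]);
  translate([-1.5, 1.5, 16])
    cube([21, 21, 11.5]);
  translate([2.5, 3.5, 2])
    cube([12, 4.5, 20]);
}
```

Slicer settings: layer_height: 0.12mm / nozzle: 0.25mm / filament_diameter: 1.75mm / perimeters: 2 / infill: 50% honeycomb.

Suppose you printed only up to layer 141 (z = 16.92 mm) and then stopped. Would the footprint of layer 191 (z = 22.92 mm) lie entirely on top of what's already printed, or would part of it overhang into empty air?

entirely on top

Compare the two slices. At z = 16.92: the cube does not reach this height (z outside [0, 16.5]); the 21×21 cube at (-1.5, 1.5) contributes its full rectangle (area 441.00 mm²); the cube at (2.5, 3.5) (footprint 12×4.5) is included at this height (area 54.00 mm²); Merging all regions: the 12×4.5 cube at (2.5, 3.5) lies entirely inside the 21×21 cube at (-1.5, 1.5), so the union is just the 21×21 cube at (-1.5, 1.5) — area = 441.00 mm². At z = 22.92: the cube is absent (z outside [0, 16.5]); the 21×21 cube at (-1.5, 1.5) contributes its full rectangle (area 441.00 mm²); the cube at (2.5, 3.5) does not reach this height (z outside [2, 22]); Merging all regions: only the 21×21 cube at (-1.5, 1.5) is present, so the union is just that shape — area = 441.00 mm². Checking containment: the cross-section at z = 22.92 is a subset of the cross-section at z = 16.92.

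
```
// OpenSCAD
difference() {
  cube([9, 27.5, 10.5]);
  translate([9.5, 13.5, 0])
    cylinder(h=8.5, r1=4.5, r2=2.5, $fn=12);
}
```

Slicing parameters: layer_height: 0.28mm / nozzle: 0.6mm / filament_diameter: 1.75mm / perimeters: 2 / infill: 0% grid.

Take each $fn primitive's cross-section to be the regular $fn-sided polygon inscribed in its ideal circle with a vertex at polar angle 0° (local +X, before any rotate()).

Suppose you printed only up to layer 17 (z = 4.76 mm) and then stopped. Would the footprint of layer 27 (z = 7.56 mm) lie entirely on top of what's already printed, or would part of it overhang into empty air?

Compare the two slices. At z = 4.76: the cube (footprint 9×27.5) is included at this height (area 247.50 mm²); the cone at (9.5, 13.5) contributes a regular 12-gon of circumradius 3.380 (interpolated between r1=4.5 and r2=2.5 at t=0.560) (area = (12/2)·3.380²·sin(360°/12) = 34.27 mm²); Taking the first minus the rest: starting from the 9×27.5 cube (247.50 mm²), the cone at (9.5, 13.5) partially overlaps it — only the 13.82 mm² overlap (of its 34.27 mm²) is removed, clipping the outline — area = 233.68 mm². At z = 7.56: the 9×27.5 cube contributes its full rectangle (area 247.50 mm²); the cone at (9.5, 13.5) (r1=4.5→r2=2.5) has section circumradius 2.721 here — a regular 12-gon (area = (12/2)·2.721²·sin(360°/12) = 22.21 mm²); Subtracting the remaining from the first: starting from the 9×27.5 cube (247.50 mm²), the cone at (9.5, 13.5) partially overlaps it — only the 8.45 mm² overlap (of its 22.21 mm²) is removed, clipping the outline — area = 239.05 mm². Checking containment: at z = 7.56 the cross-section extends beyond the z = 4.76 cross-section by about 5.37 mm².

part overhangs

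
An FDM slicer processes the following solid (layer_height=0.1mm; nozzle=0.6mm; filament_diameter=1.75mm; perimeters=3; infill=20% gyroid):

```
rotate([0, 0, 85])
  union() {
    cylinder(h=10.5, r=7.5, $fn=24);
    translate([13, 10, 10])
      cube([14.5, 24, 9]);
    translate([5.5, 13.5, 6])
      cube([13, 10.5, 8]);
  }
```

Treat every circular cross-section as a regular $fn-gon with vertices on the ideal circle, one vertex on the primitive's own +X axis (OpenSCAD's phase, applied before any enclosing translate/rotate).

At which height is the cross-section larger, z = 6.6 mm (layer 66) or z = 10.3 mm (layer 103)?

Layer 66 (z = 6.6): the r=7.5 cylinder contributes a regular 24-gon of circumradius 7.5 (area = (24/2)·7.500²·sin(360°/24) = 174.70 mm²); the cube at (13, 10) does not reach this height (z outside [10, 19]); the cube at (5.5, 13.5) is present — its section is the full 13×10.5 rectangle (area 136.50 mm²); Taking the union: the 2 present regions are separate (no shared area or edge), so areas and boundary lengths simply add and each stays a separate island — area = 311.20 mm²; (rotated 85° about Z; rotation is an isometry so areas/perimeters/island counts are preserved). So its area = 311.20 mm². Layer 103 (z = 10.3): the r=7.5 cylinder contributes a regular 24-gon of circumradius 7.5 (area = (24/2)·7.500²·sin(360°/24) = 174.70 mm²); the 14.5×24 cube at (13, 10) contributes its full rectangle (area 348.00 mm²); the cube at (5.5, 13.5) (footprint 13×10.5) is included at this height (area 136.50 mm²); Taking the union: the regions partially overlap — summed areas 659.20 mm² minus the doubly-counted overlap 57.75 mm² gives 601.45 mm² — area = 601.45 mm²; (rotated 85° about Z; rotation is an isometry so areas/perimeters/island counts are preserved). So its area = 601.45 mm². Layer 103 is larger (601.45 vs 311.20 mm²).

layer 103 (z = 10.3 mm)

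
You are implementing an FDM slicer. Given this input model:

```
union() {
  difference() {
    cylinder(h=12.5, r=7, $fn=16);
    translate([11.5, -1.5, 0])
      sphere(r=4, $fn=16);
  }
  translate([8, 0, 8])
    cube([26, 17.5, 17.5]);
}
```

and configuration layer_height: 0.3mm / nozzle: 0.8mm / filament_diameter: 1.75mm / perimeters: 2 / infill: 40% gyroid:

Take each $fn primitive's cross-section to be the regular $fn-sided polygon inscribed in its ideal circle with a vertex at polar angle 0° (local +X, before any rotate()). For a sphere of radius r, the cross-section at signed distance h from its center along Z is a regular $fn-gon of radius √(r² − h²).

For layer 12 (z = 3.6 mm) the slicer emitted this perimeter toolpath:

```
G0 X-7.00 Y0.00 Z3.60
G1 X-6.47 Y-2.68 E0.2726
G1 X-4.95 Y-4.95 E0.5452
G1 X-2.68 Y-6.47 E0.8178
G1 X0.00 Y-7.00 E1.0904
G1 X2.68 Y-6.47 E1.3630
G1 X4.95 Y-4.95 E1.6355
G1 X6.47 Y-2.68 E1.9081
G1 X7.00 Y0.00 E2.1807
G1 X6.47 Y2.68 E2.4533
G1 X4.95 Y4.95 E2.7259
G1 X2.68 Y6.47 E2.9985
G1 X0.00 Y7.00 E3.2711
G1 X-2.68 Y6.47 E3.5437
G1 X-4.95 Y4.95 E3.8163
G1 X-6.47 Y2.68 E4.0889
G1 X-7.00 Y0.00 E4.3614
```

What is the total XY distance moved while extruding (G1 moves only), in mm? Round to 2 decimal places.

Sum the Euclidean lengths of each G1 segment: total = 43.71 mm.

43.71 mm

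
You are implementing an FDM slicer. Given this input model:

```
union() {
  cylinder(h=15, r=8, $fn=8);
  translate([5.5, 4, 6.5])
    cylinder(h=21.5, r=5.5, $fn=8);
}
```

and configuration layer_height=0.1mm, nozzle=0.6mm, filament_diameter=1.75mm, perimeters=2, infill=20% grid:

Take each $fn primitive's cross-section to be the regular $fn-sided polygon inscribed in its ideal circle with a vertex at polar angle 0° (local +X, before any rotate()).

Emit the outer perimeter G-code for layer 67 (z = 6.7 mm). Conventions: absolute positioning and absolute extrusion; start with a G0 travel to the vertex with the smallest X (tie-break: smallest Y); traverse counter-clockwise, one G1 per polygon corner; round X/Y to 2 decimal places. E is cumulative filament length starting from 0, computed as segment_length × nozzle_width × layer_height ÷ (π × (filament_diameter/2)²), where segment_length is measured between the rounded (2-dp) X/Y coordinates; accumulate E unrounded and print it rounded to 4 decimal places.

At z = 6.7 mm: the r=8 cylinder contributes a regular 8-gon of circumradius 8; the r=5.5 cylinder at (5.5, 4) contributes a regular 8-gon of circumradius 5.5; Merging all regions: the regions partially overlap (shared area 44.22 mm²), so overlapping operands fuse into one piece — 1 connected region. The outline is a single polygon with 13 vertices. Extrusion per mm of travel: 0.6 × 0.1 / (π × 0.875²) = 0.024945. Accumulating E over each segment gives final E = 1.4165.

G0 X-8.00 Y0.00 Z6.70
G1 X-5.66 Y-5.66 E0.1528
G1 X0.00 Y-8.00 E0.3056
G1 X5.66 Y-5.66 E0.4583
G1 X7.77 Y-0.56 E0.5960
G1 X9.39 Y0.11 E0.6397
G1 X11.00 Y4.00 E0.7448
G1 X9.39 Y7.89 E0.8498
G1 X5.50 Y9.50 E0.9548
G1 X1.61 Y7.89 E1.0598
G1 X1.41 Y7.41 E1.0728
G1 X0.00 Y8.00 E1.1109
G1 X-5.66 Y5.66 E1.2637
G1 X-8.00 Y0.00 E1.4165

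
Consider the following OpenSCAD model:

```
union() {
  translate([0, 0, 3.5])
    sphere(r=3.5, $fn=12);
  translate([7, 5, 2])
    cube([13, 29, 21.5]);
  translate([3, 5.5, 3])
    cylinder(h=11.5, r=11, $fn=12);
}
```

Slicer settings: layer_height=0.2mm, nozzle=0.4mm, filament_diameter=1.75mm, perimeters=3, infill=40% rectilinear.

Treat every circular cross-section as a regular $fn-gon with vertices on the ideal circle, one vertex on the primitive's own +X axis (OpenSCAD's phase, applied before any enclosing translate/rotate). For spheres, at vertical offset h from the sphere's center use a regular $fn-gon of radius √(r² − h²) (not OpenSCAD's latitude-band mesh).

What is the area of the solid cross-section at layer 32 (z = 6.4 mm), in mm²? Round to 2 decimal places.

At z = 6.4 mm: the r=3.5 sphere contributes a regular 12-gon of circumradius √(3.5²−2.9²) = 1.960 (area = (12/2)·1.960²·sin(360°/12) = 11.52 mm²); the 13×29 cube at (7, 5) contributes its full rectangle (area 377.00 mm²); the cylinder at (3, 5.5): section is a regular 12-gon, circumradius r=11 (area = (12/2)·11.000²·sin(360°/12) = 363.00 mm²); Taking the union: the regions partially overlap — summed areas 751.52 mm² minus the doubly-counted overlap 63.88 mm² gives 687.64 mm² — area = 687.64 mm². Overall, the cross-section is a single solid region. Net area = 687.64 mm².

687.64 mm²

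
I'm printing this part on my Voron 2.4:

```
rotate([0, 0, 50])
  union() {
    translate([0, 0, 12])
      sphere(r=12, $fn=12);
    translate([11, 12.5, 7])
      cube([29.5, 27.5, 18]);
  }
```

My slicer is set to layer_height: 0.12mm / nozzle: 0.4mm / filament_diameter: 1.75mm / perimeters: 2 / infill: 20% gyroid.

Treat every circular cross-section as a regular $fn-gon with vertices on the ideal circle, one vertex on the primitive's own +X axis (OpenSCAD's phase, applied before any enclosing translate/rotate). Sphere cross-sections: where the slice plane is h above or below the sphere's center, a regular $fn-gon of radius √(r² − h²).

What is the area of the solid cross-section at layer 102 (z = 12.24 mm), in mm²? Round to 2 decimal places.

At z = 12.24 mm: the r=12 sphere contributes a regular 12-gon of circumradius √(12²−0.24²) = 11.998 (area = (12/2)·11.998²·sin(360°/12) = 431.83 mm²); the 29.5×27.5 cube at (11, 12.5) contributes its full rectangle (area 811.25 mm²); Combining (union): the 2 present regions are separate (no shared area or edge), so areas and boundary lengths simply add and each stays a separate island — area = 1243.08 mm²; (whole slice rotated 50° about Z — lengths, areas and connectivity unchanged). Overall, the cross-section has 2 separate islands. Net area = 1243.08 mm².

1243.08 mm²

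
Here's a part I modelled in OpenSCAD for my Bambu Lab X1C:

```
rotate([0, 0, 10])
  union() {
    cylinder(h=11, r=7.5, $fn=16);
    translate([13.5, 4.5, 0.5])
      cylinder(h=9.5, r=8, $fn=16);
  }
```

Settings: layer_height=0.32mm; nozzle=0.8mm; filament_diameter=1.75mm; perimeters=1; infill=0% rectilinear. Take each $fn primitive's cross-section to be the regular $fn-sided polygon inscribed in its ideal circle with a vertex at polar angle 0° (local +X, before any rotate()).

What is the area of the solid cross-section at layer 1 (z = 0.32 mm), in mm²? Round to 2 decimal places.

172.21 mm²

At z = 0.32 mm: the r=7.5 cylinder contributes a regular 16-gon of circumradius 7.5 (area = (16/2)·7.500²·sin(360°/16) = 172.21 mm²); the cylinder at (13.5, 4.5) does not reach this height (z outside [0.5, 10]); Combining (union): only the r=7.5 cylinder is present, so the union is just that shape — area = 172.21 mm²; (whole slice rotated 10° about Z — lengths, areas and connectivity unchanged). Overall, the cross-section is a single solid region. Net area = 172.21 mm².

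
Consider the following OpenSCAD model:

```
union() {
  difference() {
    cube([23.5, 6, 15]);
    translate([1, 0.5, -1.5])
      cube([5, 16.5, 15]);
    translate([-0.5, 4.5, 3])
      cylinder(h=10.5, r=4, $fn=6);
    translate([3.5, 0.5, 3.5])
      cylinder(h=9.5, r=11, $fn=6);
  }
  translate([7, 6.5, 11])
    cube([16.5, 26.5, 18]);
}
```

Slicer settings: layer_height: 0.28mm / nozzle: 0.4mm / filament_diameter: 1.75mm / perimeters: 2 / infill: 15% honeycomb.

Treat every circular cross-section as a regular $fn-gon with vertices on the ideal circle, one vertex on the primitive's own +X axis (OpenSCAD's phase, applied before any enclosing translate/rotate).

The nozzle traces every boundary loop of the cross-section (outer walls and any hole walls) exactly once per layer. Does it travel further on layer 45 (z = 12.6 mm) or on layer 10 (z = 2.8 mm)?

Layer 45 (z = 12.6): the cube (footprint 23.5×6) is included at this height (perimeter 59.00 mm); the cube at (1, 0.5) is present — its section is the full 5×16.5 rectangle (perimeter 43.00 mm); the r=4 cylinder at (-0.5, 4.5) contributes a regular 6-gon of circumradius 4 (perimeter = 2·6·4.000·sin(180°/6) = 24.00 mm); the cylinder at (3.5, 0.5): section is a regular 6-gon, circumradius r=11 (perimeter = 2·6·11.000·sin(180°/6) = 66.00 mm); After the difference (first − rest): starting from the 23.5×6 cube, the 5×16.5 cube at (1, 0.5) partially overlaps it — only the 27.50 mm² overlap (of its 82.50 mm²) is removed, clipping the outline; the r=4 cylinder at (-0.5, 4.5) partially overlaps it — only the 4.96 mm² overlap (of its 41.57 mm²) is removed, clipping the outline; the r=11 cylinder at (3.5, 0.5) partially overlaps it — only the 45.73 mm² overlap (of its 314.37 mm²) is removed, clipping the outline — boundary = 34.39 mm; the cube at (7, 6.5) (footprint 16.5×26.5) is included at this height (perimeter 86.00 mm); Merging all regions: the 2 present regions are separate (no shared area or edge), so areas and boundary lengths simply add and each stays a separate island — boundary = 120.39 mm. So its perimeter = 120.39 mm. Layer 10 (z = 2.8): the cube (footprint 23.5×6) is included at this height (perimeter 59.00 mm); the cube at (1, 0.5) (footprint 5×16.5) is included at this height (perimeter 43.00 mm); the cylinder at (-0.5, 4.5) does not reach this height (z outside [3, 13.5]); the cylinder at (3.5, 0.5) does not reach this height (z outside [3.5, 13]); Taking the first minus the rest: starting from the 23.5×6 cube, the 5×16.5 cube at (1, 0.5) partially overlaps it — only the 27.50 mm² overlap (of its 82.50 mm²) is removed, clipping the outline — boundary = 70.00 mm; the cube at (7, 6.5) is not intersected at this z (z outside [11, 29]); Merging all regions: only that combined region is present, so the union is just that shape — boundary = 70.00 mm. So its perimeter = 70.00 mm. Layer 45 is larger (120.39 vs 70.00 mm).

layer 45 (z = 12.6 mm)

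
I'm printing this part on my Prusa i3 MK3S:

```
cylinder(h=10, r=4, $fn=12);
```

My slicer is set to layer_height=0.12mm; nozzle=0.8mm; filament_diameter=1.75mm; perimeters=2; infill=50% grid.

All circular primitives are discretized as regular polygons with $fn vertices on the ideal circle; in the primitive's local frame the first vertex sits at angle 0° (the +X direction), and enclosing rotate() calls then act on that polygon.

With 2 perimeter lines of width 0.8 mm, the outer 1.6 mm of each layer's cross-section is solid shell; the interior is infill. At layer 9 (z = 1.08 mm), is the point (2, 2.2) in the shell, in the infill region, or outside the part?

shell

At z = 1.08 mm: the cylinder: section is a regular 12-gon, circumradius r=4. Overall, the cross-section is a single solid region. The nearest boundary edge runs (3.46, 2.00)→(2.00, 3.46); distance from the point to it = 0.89 mm. The point is inside the cross-section, 0.89 mm from the nearest boundary — within the 1.6 mm shell band (2 × 0.8).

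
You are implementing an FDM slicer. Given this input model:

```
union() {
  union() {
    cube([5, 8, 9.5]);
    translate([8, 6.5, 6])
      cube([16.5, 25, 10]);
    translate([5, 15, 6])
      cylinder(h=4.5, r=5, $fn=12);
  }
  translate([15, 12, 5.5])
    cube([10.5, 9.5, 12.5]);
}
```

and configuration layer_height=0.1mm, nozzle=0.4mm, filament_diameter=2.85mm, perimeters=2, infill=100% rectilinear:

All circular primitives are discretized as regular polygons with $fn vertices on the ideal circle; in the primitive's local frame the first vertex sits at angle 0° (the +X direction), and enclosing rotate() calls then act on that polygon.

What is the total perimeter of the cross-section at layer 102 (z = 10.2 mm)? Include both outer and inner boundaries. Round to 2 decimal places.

99.46 mm

At z = 10.2 mm: the cube is not intersected at this z (z outside [0, 9.5]); the cube at (8, 6.5) (footprint 16.5×25) is included at this height (perimeter 83.00 mm); the r=5 cylinder at (5, 15) gives a regular 12-gon of circumradius 5 (constant along its height) (perimeter = 2·12·5.000·sin(180°/12) = 31.06 mm); Taking the union: the regions partially overlap (shared area 10.09 mm²), so the edge portions inside another operand are dropped and the merged outline is re-measured after clipping — boundary = 97.46 mm; the 10.5×9.5 cube at (15, 12) contributes its full rectangle (perimeter 40.00 mm); Merging all regions: the regions partially overlap (shared area 90.25 mm²), so the edge portions inside another operand are dropped and the merged outline is re-measured after clipping — boundary = 99.46 mm. Overall, the cross-section is a single solid region. Total boundary length (outer) = 99.46 mm.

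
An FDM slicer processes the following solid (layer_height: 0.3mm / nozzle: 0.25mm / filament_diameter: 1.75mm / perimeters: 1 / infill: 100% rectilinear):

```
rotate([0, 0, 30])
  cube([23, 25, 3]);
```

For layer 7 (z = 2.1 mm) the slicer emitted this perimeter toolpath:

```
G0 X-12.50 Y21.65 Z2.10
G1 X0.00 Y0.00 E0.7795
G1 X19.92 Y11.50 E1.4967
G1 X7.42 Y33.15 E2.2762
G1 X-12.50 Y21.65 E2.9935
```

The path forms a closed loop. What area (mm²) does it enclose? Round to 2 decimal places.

Apply the shoelace formula to the sequence of (X, Y) vertices; enclosed area = 575.02 mm².

575.02 mm²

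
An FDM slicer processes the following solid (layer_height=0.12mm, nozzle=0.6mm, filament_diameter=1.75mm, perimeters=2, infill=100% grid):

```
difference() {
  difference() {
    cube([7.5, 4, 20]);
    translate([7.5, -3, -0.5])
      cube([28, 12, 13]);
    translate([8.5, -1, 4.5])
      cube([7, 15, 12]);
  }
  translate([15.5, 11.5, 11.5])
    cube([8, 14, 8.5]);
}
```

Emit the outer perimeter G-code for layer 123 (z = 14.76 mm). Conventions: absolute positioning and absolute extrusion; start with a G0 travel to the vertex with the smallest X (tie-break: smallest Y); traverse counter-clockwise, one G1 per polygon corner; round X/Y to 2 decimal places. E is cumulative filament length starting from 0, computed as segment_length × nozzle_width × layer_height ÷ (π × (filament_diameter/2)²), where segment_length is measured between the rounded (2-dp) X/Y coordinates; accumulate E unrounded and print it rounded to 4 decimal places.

G0 X0.00 Y0.00 Z14.76
G1 X7.50 Y0.00 E0.2245
G1 X7.50 Y4.00 E0.3442
G1 X0.00 Y4.00 E0.5687
G1 X0.00 Y0.00 E0.6885

At z = 14.76 mm: the cube is present — its section is the full 7.5×4 rectangle; the cube at (7.5, -3) does not reach this height (z outside [-0.5, 12.5]); the cube at (8.5, -1) (footprint 7×15) is included at this height; After the difference (first − rest): starting from the 7.5×4 cube, the 7×15 cube at (8.5, -1) misses the remaining region (no effect) — 1 connected region; the cube at (15.5, 11.5) is present — its section is the full 8×14 rectangle; After the difference (first − rest): starting from that combined region, the 8×14 cube at (15.5, 11.5) misses the remaining region (no effect) — 1 connected region. The outline is a single polygon with 4 vertices. Extrusion per mm of travel: 0.6 × 0.12 / (π × 0.875²) = 0.029934. Accumulating E over each segment gives final E = 0.6885.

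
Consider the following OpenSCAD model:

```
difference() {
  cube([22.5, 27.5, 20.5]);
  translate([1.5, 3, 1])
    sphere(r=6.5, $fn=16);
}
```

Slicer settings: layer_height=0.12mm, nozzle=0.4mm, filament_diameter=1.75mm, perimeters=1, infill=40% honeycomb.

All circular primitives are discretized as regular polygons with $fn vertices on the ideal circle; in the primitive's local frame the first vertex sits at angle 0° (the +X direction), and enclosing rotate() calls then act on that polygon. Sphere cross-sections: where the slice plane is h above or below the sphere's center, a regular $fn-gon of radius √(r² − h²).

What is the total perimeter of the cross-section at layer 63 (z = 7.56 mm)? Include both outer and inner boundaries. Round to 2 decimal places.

At z = 7.56 mm: the cube (footprint 22.5×27.5) is included at this height (perimeter 100.00 mm); the sphere at (1.5, 3) is absent (|z−center|=6.560 > r=6.5); Subtracting the remaining from the first: none of the subtracted shapes is present at this height, so the 22.5×27.5 cube is unchanged — boundary = 100.00 mm. Overall, the cross-section is a single solid region. Total boundary length (outer) = 100.00 mm.

100.00 mm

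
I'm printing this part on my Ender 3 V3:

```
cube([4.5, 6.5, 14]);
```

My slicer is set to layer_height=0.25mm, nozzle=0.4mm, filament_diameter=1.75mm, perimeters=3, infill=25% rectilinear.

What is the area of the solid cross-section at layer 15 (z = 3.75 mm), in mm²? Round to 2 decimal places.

29.25 mm²

At z = 3.75 mm: the cube is present — its section is the full 4.5×6.5 rectangle (area 29.25 mm²). Overall, the cross-section is a single solid region. Net area = 29.25 mm².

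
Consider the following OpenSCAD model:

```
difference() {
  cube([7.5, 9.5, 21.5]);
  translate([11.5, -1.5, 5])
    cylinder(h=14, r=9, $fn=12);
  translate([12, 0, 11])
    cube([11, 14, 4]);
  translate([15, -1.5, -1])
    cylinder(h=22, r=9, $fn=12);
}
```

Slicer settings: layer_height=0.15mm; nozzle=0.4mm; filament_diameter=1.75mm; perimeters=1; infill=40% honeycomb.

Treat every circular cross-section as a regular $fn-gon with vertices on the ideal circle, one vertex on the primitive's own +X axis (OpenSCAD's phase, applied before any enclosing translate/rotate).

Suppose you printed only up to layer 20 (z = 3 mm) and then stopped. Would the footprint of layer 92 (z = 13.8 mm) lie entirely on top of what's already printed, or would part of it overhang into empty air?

entirely on top

Compare the two slices. At z = 3: the cube is present — its section is the full 7.5×9.5 rectangle (area 71.25 mm²); the cylinder at (11.5, -1.5) is not intersected at this z (z outside [5, 19]); the cube at (12, 0) does not reach this height (z outside [11, 15]); the r=9 cylinder at (15, -1.5) contributes a regular 12-gon of circumradius 9 (area = (12/2)·9.000²·sin(360°/12) = 243.00 mm²); Taking the first minus the rest: starting from the 7.5×9.5 cube (71.25 mm²), the r=9 cylinder at (15, -1.5) partially overlaps it — only the 2.13 mm² overlap (of its 243.00 mm²) is removed, clipping the outline — area = 69.12 mm². At z = 13.8: the 7.5×9.5 cube contributes its full rectangle (area 71.25 mm²); the r=9 cylinder at (11.5, -1.5) contributes a regular 12-gon of circumradius 9 (area = (12/2)·9.000²·sin(360°/12) = 243.00 mm²); the 11×14 cube at (12, 0) contributes its full rectangle (area 154.00 mm²); the r=9 cylinder at (15, -1.5) gives a regular 12-gon of circumradius 9 (constant along its height) (area = (12/2)·9.000²·sin(360°/12) = 243.00 mm²); Subtracting the remaining from the first: starting from the 7.5×9.5 cube (71.25 mm²), the r=9 cylinder at (11.5, -1.5) partially overlaps it — only the 19.70 mm² overlap (of its 243.00 mm²) is removed, clipping the outline; the 11×14 cube at (12, 0) misses the remaining region (no effect); the r=9 cylinder at (15, -1.5) misses the remaining region (no effect) — area = 51.55 mm². Checking containment: the cross-section at z = 13.8 is a subset of the cross-section at z = 3.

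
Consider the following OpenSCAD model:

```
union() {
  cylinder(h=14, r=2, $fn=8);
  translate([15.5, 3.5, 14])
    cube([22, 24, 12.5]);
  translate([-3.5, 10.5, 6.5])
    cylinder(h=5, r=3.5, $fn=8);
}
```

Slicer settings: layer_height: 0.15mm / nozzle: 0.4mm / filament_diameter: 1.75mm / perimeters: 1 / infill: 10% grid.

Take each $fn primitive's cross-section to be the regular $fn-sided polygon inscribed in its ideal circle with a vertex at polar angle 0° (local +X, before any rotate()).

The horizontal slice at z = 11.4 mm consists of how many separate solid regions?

2

At z = 11.4 mm: the r=2 cylinder contributes a regular 8-gon of circumradius 2; the cube at (15.5, 3.5) is absent (z outside [14, 26.5]); the r=3.5 cylinder at (-3.5, 10.5) gives a regular 8-gon of circumradius 3.5 (constant along its height); Merging all regions: the 2 present regions are separate (no shared area or edge), so areas and boundary lengths simply add and each stays a separate island — 2 connected regions. The result has 2 disconnected regions.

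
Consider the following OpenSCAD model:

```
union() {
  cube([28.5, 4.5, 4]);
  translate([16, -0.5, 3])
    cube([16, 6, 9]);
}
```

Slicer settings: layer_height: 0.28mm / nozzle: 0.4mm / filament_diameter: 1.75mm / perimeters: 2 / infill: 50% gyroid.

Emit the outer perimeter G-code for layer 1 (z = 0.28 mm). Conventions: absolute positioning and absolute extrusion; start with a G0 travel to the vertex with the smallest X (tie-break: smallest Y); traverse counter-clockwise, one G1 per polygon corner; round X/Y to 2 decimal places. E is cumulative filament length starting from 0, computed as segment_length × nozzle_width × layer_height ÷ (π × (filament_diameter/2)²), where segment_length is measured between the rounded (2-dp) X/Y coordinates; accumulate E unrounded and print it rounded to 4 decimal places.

At z = 0.28 mm: the cube is present — its section is the full 28.5×4.5 rectangle; the cube at (16, -0.5) is absent (z outside [3, 12]); Taking the union: only the 28.5×4.5 cube is present, so the union is just that shape — 1 connected region. The outline is a single polygon with 4 vertices. Extrusion per mm of travel: 0.4 × 0.28 / (π × 0.875²) = 0.046564. Accumulating E over each segment gives final E = 3.0732.

G0 X0.00 Y0.00 Z0.28
G1 X28.50 Y0.00 E1.3271
G1 X28.50 Y4.50 E1.5366
G1 X0.00 Y4.50 E2.8637
G1 X0.00 Y0.00 E3.0732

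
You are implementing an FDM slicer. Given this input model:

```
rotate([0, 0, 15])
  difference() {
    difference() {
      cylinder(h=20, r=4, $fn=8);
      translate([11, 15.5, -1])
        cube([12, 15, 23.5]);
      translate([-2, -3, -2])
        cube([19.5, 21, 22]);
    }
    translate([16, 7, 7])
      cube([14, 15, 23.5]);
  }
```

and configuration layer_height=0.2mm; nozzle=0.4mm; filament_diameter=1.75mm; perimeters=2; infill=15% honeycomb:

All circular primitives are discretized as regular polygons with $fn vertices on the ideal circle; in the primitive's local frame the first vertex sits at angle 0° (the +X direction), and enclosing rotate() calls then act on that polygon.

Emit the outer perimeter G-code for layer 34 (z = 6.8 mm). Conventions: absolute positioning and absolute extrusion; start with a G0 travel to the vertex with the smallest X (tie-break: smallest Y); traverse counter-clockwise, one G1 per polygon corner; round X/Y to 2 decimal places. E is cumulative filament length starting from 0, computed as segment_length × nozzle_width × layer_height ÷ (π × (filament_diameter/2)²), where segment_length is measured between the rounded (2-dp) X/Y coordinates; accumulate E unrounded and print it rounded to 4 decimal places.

G0 X-3.86 Y-1.04 Z6.80
G1 X-2.00 Y-3.46 E0.1015
G1 X1.04 Y-3.86 E0.2035
G1 X3.11 Y-2.27 E0.2903
G1 X-1.16 Y-3.42 E0.4374
G1 X-2.75 Y2.55 E0.6429
G1 X-3.46 Y2.00 E0.6728
G1 X-3.86 Y-1.04 E0.7747

At z = 6.8 mm: the cylinder: section is a regular 8-gon, circumradius r=4; the cube at (11, 15.5) (footprint 12×15) is included at this height; the cube at (-2, -3) (footprint 19.5×21) is included at this height; Taking the first minus the rest: starting from the r=4 cylinder, the 12×15 cube at (11, 15.5) misses the remaining region (no effect); the 19.5×21 cube at (-2, -3) partially overlaps it — only the 34.59 mm² overlap (of its 409.50 mm²) is removed, clipping the outline — 1 connected region; the cube at (16, 7) does not reach this height (z outside [7, 30.5]); After the difference (first − rest): none of the subtracted shapes is present at this height, so the result so far is unchanged — 1 connected region; (rotated 15° about Z; rotation is an isometry so areas/perimeters/island counts are preserved). The outline is a single polygon with 7 vertices. Extrusion per mm of travel: 0.4 × 0.2 / (π × 0.875²) = 0.033260. Accumulating E over each segment gives final E = 0.7747.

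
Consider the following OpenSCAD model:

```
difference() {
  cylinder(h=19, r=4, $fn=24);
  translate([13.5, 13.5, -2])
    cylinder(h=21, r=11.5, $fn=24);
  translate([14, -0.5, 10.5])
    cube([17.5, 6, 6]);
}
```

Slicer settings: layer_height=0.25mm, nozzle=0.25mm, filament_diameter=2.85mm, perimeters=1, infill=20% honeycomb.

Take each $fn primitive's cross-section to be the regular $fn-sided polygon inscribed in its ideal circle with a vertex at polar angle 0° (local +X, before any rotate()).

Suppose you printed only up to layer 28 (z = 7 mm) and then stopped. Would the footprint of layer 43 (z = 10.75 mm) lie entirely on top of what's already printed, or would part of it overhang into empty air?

Compare the two slices. At z = 7: the r=4 cylinder gives a regular 24-gon of circumradius 4 (constant along its height) (area = (24/2)·4.000²·sin(360°/24) = 49.69 mm²); the cylinder at (13.5, 13.5): section is a regular 24-gon, circumradius r=11.5 (area = (24/2)·11.500²·sin(360°/24) = 410.75 mm²); the cube at (14, -0.5) is not intersected at this z (z outside [10.5, 16.5]); Subtracting the remaining from the first: starting from the r=4 cylinder (49.69 mm²), the r=11.5 cylinder at (13.5, 13.5) misses the remaining region (no effect) — area = 49.69 mm². At z = 10.75: the r=4 cylinder contributes a regular 24-gon of circumradius 4 (area = (24/2)·4.000²·sin(360°/24) = 49.69 mm²); the r=11.5 cylinder at (13.5, 13.5) contributes a regular 24-gon of circumradius 11.5 (area = (24/2)·11.500²·sin(360°/24) = 410.75 mm²); the cube at (14, -0.5) is present — its section is the full 17.5×6 rectangle (area 105.00 mm²); Subtracting the remaining from the first: starting from the r=4 cylinder (49.69 mm²), the r=11.5 cylinder at (13.5, 13.5) misses the remaining region (no effect); the 17.5×6 cube at (14, -0.5) misses the remaining region (no effect) — area = 49.69 mm². Checking containment: the cross-section at z = 10.75 is a subset of the cross-section at z = 7.

entirely on top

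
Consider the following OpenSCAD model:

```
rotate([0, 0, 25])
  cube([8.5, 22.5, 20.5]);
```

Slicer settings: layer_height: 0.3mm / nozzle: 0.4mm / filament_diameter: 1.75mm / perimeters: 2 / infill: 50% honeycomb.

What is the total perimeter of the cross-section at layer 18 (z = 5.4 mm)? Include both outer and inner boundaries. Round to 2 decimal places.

62.00 mm

At z = 5.4 mm: the cube (footprint 8.5×22.5) is included at this height (perimeter 62.00 mm); (rotated 25° about Z; rotation is an isometry so areas/perimeters/island counts are preserved). Overall, the cross-section is a single solid region. Total boundary length (outer) = 62.00 mm.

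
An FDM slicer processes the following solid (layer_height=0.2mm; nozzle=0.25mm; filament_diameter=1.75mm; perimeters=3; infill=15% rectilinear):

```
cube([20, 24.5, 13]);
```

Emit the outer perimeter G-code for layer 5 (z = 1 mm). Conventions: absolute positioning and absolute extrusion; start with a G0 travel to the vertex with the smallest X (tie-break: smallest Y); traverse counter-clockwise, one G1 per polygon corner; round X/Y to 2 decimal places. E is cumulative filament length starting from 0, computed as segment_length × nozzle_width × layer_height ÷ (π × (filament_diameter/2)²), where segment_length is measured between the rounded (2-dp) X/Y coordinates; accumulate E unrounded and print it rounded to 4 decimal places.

At z = 1 mm: the 20×24.5 cube contributes its full rectangle. The outline is a single polygon with 4 vertices. Extrusion per mm of travel: 0.25 × 0.2 / (π × 0.875²) = 0.020788. Accumulating E over each segment gives final E = 1.8501.

G0 X0.00 Y0.00 Z1.00
G1 X20.00 Y0.00 E0.4158
G1 X20.00 Y24.50 E0.9250
G1 X0.00 Y24.50 E1.3408
G1 X0.00 Y0.00 E1.8501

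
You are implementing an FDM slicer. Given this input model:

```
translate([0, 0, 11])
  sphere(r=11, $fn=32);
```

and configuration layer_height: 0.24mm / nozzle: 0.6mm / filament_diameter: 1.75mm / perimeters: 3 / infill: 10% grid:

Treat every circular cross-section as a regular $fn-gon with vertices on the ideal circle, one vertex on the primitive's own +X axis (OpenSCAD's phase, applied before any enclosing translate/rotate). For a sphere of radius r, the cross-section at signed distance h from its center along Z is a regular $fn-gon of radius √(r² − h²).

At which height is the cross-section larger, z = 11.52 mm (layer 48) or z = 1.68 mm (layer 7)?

Layer 48 (z = 11.52): the sphere: section is a regular 32-gon, circumradius = √(r²−h²) = √(11²−0.52²) = 10.988 (area = (32/2)·10.988²·sin(360°/32) = 376.85 mm²). So its area = 376.85 mm². Layer 7 (z = 1.68): the sphere: section is a regular 32-gon, circumradius = √(r²−h²) = √(11²−9.32²) = 5.843 (area = (32/2)·5.843²·sin(360°/32) = 106.56 mm²). So its area = 106.56 mm². Layer 48 is larger (376.85 vs 106.56 mm²).

layer 48 (z = 11.52 mm)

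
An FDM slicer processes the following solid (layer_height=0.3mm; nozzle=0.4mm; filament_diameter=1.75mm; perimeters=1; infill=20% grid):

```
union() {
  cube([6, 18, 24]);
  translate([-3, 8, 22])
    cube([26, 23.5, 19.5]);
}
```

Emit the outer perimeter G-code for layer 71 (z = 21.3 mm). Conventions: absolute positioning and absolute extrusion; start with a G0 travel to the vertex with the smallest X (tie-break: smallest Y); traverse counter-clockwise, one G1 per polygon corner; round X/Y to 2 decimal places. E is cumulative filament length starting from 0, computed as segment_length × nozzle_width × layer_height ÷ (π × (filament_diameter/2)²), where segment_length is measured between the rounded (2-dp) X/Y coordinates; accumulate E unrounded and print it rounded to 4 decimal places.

G0 X0.00 Y0.00 Z21.30
G1 X6.00 Y0.00 E0.2993
G1 X6.00 Y18.00 E1.1974
G1 X0.00 Y18.00 E1.4967
G1 X0.00 Y0.00 E2.3947

At z = 21.3 mm: the cube (footprint 6×18) is included at this height; the cube at (-3, 8) is not intersected at this z (z outside [22, 41.5]); Combining (union): only the 6×18 cube is present, so the union is just that shape — 1 connected region. The outline is a single polygon with 4 vertices. Extrusion per mm of travel: 0.4 × 0.3 / (π × 0.875²) = 0.049890. Accumulating E over each segment gives final E = 2.3947.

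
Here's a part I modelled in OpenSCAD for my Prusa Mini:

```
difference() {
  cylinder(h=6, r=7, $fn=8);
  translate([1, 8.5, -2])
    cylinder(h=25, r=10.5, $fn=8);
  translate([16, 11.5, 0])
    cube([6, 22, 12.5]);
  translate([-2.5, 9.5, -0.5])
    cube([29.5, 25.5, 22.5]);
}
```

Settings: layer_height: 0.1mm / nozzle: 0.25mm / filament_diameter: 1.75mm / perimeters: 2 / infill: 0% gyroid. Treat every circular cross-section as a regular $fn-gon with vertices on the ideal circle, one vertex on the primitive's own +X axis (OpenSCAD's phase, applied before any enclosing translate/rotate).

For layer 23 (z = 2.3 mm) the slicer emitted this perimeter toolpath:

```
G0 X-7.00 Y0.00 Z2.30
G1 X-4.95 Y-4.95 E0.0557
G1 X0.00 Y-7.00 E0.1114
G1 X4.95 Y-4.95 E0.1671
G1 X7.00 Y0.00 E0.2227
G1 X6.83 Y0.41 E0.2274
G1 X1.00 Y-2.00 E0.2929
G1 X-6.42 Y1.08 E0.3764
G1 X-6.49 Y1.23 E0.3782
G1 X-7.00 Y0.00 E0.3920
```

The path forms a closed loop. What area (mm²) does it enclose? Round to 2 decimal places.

61.68 mm²

Apply the shoelace formula to the sequence of (X, Y) vertices; enclosed area = 61.68 mm².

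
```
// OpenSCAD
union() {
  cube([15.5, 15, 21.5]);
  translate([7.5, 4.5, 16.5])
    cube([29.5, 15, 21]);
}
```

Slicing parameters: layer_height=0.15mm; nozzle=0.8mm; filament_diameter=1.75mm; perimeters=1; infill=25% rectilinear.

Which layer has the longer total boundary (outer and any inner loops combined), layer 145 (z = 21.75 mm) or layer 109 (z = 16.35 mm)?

Layer 145 (z = 21.75): the cube does not reach this height (z outside [0, 21.5]); the cube at (7.5, 4.5) (footprint 29.5×15) is included at this height (perimeter 89.00 mm); Merging all regions: only the 29.5×15 cube at (7.5, 4.5) is present, so the union is just that shape — boundary = 89.00 mm. So its perimeter = 89.00 mm. Layer 109 (z = 16.35): the cube (footprint 15.5×15) is included at this height (perimeter 61.00 mm); the cube at (7.5, 4.5) does not reach this height (z outside [16.5, 37.5]); Combining (union): only the 15.5×15 cube is present, so the union is just that shape — boundary = 61.00 mm. So its perimeter = 61.00 mm. Layer 145 is larger (89.00 vs 61.00 mm).

layer 145 (z = 21.75 mm)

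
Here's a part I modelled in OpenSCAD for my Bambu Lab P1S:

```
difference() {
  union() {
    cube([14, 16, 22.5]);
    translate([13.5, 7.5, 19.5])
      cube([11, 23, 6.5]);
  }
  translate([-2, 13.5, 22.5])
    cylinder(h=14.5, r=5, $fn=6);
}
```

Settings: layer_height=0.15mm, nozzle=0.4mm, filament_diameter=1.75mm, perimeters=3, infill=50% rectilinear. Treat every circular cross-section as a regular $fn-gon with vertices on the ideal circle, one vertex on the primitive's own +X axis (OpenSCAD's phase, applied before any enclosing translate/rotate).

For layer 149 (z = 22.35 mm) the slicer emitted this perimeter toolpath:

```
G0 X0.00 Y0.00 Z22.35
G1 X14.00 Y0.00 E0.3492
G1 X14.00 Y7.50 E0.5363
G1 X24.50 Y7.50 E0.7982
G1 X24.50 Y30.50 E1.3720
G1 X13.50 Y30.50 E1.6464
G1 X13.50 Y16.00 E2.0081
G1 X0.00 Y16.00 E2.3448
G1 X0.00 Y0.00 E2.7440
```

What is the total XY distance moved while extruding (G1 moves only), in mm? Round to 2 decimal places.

Sum the Euclidean lengths of each G1 segment: total = 110.00 mm.

110.00 mm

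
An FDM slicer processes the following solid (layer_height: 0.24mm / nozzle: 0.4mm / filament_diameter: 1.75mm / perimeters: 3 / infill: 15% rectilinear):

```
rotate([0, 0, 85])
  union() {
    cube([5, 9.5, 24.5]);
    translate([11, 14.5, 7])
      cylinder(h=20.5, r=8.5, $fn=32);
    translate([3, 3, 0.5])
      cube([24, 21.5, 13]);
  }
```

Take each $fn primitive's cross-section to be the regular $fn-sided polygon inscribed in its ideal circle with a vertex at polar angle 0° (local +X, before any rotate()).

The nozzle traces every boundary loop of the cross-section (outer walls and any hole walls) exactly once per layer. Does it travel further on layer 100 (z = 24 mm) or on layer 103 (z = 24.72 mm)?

Layer 100 (z = 24): the 5×9.5 cube contributes its full rectangle (perimeter 29.00 mm); the cylinder at (11, 14.5): section is a regular 32-gon, circumradius r=8.5 (perimeter = 2·32·8.500·sin(180°/32) = 53.32 mm); the cube at (3, 3) does not reach this height (z outside [0.5, 13.5]); Merging all regions: the regions partially overlap (shared area 0.43 mm²), so the edge portions inside another operand are dropped and the merged outline is re-measured after clipping — boundary = 79.14 mm; (rotated 85° about Z; rotation is an isometry so areas/perimeters/island counts are preserved). So its perimeter = 79.14 mm. Layer 103 (z = 24.72): the cube is not intersected at this z (z outside [0, 24.5]); the cylinder at (11, 14.5): section is a regular 32-gon, circumradius r=8.5 (perimeter = 2·32·8.500·sin(180°/32) = 53.32 mm); the cube at (3, 3) is absent (z outside [0.5, 13.5]); Merging all regions: only the r=8.5 cylinder at (11, 14.5) is present, so the union is just that shape — boundary = 53.32 mm; (whole slice rotated 85° about Z — lengths, areas and connectivity unchanged). So its perimeter = 53.32 mm. Layer 100 is larger (79.14 vs 53.32 mm).

layer 100 (z = 24 mm)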